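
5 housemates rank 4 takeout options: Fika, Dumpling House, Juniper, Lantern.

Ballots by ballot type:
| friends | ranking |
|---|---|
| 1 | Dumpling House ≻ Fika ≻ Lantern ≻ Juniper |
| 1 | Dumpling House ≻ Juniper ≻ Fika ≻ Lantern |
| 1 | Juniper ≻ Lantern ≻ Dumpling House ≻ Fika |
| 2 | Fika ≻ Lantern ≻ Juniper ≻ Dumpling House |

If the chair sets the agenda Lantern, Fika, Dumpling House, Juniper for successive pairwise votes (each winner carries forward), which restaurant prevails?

Round 1: Lantern vs Fika — 1–4, Fika advances.
Round 2: Fika vs Dumpling House — 2–3, Dumpling House advances.
Round 3: Dumpling House vs Juniper — 2–3, Juniper advances.
The agenda winner is Juniper.

Juniper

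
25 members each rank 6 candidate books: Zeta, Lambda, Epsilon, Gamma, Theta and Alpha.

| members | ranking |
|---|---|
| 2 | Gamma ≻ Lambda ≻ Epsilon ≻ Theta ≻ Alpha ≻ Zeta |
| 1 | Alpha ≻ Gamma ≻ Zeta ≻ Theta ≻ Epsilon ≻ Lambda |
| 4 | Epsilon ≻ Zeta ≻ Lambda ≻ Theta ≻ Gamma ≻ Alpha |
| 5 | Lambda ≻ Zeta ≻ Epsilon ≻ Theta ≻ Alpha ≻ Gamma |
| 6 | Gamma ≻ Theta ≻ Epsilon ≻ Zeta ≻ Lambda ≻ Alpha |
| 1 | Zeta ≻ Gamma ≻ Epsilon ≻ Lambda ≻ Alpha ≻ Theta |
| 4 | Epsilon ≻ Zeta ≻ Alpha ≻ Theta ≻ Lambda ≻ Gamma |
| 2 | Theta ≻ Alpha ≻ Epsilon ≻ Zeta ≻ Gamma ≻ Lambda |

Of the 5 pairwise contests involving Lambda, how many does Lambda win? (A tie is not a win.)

2

Lambda against each rival (25 members):
Lambda vs Zeta: 2+5 = 7 for Lambda, 18 for Zeta — Zeta by 18–7.
Lambda vs Epsilon: 2+5 = 7 for Lambda, 18 for Epsilon — Epsilon by 18–7.
Lambda vs Gamma: Lambda preferred on 4+5+4 = 13 ballots; Lambda wins 13–12.
Lambda vs Theta: Lambda is ranked higher on 2+4+5+1 = 12 ballots, Theta on 13. Theta wins 13–12.
Lambda vs Alpha: Lambda wins 18–7.
Lambda beats Gamma, Alpha; loses to Zeta, Epsilon, Theta — 2 pairwise wins.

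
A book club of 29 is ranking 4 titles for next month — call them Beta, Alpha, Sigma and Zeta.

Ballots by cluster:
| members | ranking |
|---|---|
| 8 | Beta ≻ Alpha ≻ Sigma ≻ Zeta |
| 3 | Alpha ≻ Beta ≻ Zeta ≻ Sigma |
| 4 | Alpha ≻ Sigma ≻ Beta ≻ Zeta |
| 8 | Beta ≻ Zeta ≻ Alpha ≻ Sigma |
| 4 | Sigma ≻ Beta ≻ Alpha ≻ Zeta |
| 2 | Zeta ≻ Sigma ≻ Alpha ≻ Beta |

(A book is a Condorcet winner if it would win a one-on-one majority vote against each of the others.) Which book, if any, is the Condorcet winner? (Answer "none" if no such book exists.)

Beta

Check each pair by majority over 29 ballots:
Beta vs Alpha: 20 to 9, Beta.
Beta vs Sigma: 8+3+8 = 19 for Beta, 10 for Sigma — Beta by 19–10.
Beta–Zeta: Beta 27–2.
Alpha vs Sigma: Alpha preferred on 8+3+4+8 = 23 ballots; Alpha wins 23–6.
Alpha vs Zeta: 19 to 10, Alpha.
Sigma vs Zeta: Sigma is ranked higher on 8+4+4 = 16 ballots, Zeta on 13. Sigma wins 16–13.
Only Beta has no losses; Beta is the Condorcet winner.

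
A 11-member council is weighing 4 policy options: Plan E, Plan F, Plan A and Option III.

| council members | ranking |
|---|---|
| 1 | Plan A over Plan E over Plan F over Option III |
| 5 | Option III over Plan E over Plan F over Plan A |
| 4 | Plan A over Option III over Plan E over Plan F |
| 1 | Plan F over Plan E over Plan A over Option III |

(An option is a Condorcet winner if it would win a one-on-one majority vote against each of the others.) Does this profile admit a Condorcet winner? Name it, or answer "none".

Pairwise majorities:
Plan E vs Plan F: Plan E wins 10–1.
Plan E–Plan A: Plan E 6–5.
Plan E vs Option III: Option III, 9–2.
Plan F vs Plan A: Plan F wins 6–5.
Plan F vs Option III: Option III wins 9–2.
Plan A vs Option III: Plan A wins 6–5.
Every option loses at least once (Plan E loses to Option III; Plan F loses to Plan E; Plan A loses to Plan E; Option III loses to Plan A). The majority relation contains the cycle Plan E beats Plan A beats Option III beats Plan E, so there is no Condorcet winner.

none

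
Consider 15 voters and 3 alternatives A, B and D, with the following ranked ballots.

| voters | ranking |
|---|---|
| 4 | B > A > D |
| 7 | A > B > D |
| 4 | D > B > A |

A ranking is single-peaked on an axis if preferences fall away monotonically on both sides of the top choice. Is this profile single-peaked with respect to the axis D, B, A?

yes

Axis positions: D=1, B=2, A=3.
Faction 1 (peak B at position 2): ranking walks positions 2-3-1, expanding outward from the peak — single-peaked.
Faction 2 (peak A at position 3): ranking walks positions 3-2-1, expanding outward from the peak — single-peaked.
Faction 3 (peak D at position 1): ranking walks positions 1-2-3, expanding outward from the peak — single-peaked.
Every ranking is single-peaked on this axis.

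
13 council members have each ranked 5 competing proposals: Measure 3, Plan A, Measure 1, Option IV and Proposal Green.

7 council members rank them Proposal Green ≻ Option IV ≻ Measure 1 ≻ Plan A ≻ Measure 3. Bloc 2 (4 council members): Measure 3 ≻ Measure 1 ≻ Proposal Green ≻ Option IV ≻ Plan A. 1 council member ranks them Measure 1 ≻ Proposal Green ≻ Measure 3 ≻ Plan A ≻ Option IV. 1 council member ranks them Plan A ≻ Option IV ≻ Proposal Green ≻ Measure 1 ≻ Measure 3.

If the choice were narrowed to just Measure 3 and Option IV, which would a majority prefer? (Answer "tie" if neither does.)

Ballots ranking Measure 3 above Option IV: 4 + 1 = 5.
Ballots ranking Option IV above Measure 3: 13 − 5 = 8.
Option IV wins the head-to-head 8–5.

Option IV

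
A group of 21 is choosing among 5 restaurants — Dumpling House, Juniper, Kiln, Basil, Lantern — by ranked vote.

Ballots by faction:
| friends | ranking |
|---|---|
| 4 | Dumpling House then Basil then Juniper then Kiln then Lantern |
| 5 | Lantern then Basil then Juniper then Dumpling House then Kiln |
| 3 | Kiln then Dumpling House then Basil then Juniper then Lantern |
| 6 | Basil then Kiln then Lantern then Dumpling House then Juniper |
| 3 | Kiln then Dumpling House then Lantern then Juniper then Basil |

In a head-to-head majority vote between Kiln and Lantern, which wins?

Ballots ranking Kiln above Lantern: 4 + 3 + 6 + 3 = 16.
Ballots ranking Lantern above Kiln: 21 − 16 = 5.
Kiln wins the head-to-head 16–5.

Kiln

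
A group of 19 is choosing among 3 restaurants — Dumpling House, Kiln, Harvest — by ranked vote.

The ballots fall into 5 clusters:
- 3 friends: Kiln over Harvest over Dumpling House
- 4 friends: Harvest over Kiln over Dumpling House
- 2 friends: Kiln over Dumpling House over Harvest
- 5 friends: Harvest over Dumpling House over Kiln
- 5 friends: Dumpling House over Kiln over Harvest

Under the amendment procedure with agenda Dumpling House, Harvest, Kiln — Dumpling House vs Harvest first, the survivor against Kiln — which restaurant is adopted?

Round 1: Dumpling House vs Harvest — 7–12, Harvest advances.
Round 2: Harvest vs Kiln — 9–10, Kiln advances.
The agenda winner is Kiln.

Kiln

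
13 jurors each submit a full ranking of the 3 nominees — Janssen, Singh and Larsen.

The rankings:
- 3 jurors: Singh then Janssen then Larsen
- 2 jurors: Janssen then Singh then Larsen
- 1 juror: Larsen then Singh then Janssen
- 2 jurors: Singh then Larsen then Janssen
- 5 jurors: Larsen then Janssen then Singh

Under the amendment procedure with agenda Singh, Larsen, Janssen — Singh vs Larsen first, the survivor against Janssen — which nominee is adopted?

Janssen

Round 1: Singh vs Larsen — 7–6, Singh advances.
Round 2: Singh vs Janssen — 6–7, Janssen advances.
Janssen survives the agenda.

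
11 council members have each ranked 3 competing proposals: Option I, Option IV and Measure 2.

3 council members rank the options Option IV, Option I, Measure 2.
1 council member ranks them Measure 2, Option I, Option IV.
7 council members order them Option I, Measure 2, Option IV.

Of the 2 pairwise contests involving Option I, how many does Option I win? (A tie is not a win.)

2

Option I against each rival (11 council members):
Option I–Option IV: Option I 8–3.
Option I–Measure 2: Option I 10–1.
Option I beats Option IV, Measure 2 — 2 pairwise wins.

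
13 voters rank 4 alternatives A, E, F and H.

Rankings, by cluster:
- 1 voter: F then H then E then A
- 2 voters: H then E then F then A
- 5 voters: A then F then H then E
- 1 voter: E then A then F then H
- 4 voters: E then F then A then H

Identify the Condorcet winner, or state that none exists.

Pairwise majorities:
A vs E: 5 to 8, E.
A vs F: 5+1 = 6 for A, 7 for F — F by 7–6.
A vs H: A preferred on 5+1+4 = 10 ballots; A wins 10–3.
E vs F: 7 to 6, E.
E vs H: E preferred on 1+4 = 5 ballots; H wins 8–5.
F vs H: F is ranked higher on 1+5+1+4 = 11 ballots, H on 2. F wins 11–2.
Every alternative loses at least once (A loses to E; E loses to H; F loses to E; H loses to A). The majority relation contains the cycle A → H → E → A, so there is no Condorcet winner.

none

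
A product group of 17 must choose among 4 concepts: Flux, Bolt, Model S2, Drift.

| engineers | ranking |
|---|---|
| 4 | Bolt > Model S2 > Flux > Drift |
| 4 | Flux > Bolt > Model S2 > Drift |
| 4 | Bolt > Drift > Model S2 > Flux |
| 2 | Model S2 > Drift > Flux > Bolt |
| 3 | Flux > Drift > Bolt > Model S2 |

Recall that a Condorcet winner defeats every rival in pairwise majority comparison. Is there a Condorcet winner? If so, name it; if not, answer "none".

none

Pairwise majorities:
Flux–Bolt: Flux 9–8.
Flux vs Model S2: Model S2, 10–7.
Flux vs Drift: Flux, 11–6.
Bolt vs Model S2: Bolt, 15–2.
Bolt vs Drift: Bolt, 12–5.
Model S2–Drift: Model S2 10–7.
No design is unbeaten: Flux loses to Model S2; Bolt loses to Flux; Model S2 loses to Bolt; Drift loses to Flux. In particular Flux → Bolt → Model S2 → Flux is a majority cycle — no Condorcet winner exists.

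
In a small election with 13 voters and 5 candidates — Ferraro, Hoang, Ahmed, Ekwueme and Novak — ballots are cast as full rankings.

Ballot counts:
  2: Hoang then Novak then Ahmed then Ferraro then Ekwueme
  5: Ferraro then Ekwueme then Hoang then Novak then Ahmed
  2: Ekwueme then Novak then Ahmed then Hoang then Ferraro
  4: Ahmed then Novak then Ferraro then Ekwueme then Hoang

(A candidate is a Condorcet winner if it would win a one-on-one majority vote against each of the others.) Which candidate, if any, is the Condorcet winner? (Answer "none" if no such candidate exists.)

Pairwise majorities:
Ferraro vs Hoang: Ferraro, 9–4.
Ferraro vs Ahmed: Ahmed wins 8–5.
Ferraro–Ekwueme: Ferraro 11–2.
Ferraro–Novak: Novak 8–5.
Hoang vs Ahmed: Hoang, 7–6.
Hoang vs Ekwueme: Ekwueme, 11–2.
Hoang vs Novak: Hoang wins 7–6.
Ahmed vs Ekwueme: Ekwueme, 7–6.
Ahmed–Novak: Novak 9–4.
Ekwueme–Novak: Ekwueme 7–6.
Each candidate drops at least one matchup (Ferraro loses to Ahmed; Hoang loses to Ferraro; Ahmed loses to Hoang; Ekwueme loses to Ferraro; Novak loses to Hoang); the cycle Ferraro → Hoang → Ahmed → Ferraro rules out a Condorcet winner.

none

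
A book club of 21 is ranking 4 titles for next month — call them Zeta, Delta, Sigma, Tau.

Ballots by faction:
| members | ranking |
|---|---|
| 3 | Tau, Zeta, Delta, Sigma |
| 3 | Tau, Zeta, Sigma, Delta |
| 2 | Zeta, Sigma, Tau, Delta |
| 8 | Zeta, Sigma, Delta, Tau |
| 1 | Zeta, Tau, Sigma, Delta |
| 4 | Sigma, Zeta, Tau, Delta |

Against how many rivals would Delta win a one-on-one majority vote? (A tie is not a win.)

Delta against each rival (21 members):
Delta vs Zeta: Delta preferred on 0 ballots; Zeta wins 21–0.
Delta–Sigma: Sigma 18–3.
Delta–Tau: Tau 13–8.
Delta beats no one; loses to Zeta, Sigma, Tau — 0 pairwise wins.

0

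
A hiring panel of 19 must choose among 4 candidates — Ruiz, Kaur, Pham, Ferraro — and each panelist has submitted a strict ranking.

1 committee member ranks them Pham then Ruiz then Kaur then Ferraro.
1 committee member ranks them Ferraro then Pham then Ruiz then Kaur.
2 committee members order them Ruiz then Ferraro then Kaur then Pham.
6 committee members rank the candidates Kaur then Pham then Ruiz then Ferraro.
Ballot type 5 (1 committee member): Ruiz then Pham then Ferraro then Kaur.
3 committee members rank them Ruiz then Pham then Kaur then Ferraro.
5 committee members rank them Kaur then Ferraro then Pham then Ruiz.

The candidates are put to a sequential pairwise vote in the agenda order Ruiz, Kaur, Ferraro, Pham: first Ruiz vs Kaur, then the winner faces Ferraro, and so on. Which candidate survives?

Round 1: Ruiz vs Kaur — 8–11, Kaur advances.
Round 2: Kaur vs Ferraro — 15–4, Kaur advances.
Round 3: Kaur vs Pham — 13–6, Kaur advances.
The agenda winner is Kaur.

Kaur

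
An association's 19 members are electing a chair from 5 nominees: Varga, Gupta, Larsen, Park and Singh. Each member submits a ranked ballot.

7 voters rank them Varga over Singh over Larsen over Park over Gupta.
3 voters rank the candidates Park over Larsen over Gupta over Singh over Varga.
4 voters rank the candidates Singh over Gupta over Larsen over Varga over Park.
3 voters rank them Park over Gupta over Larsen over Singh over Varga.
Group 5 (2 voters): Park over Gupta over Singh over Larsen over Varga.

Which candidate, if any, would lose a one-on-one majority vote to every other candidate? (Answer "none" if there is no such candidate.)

Head-to-head results (19 voters):
Varga vs Gupta: Varga is ranked higher on 7 ballots, Gupta on 12. Gupta wins 12–7.
Varga vs Larsen: 7 to 12, Larsen.
Varga–Park: Varga 11–8.
Varga–Singh: Singh 12–7.
Gupta vs Larsen: 4+3+2 = 9 for Gupta, 10 for Larsen — Larsen by 10–9.
Gupta–Park: Park 15–4.
Gupta–Singh: Singh 11–8.
Larsen vs Park: Larsen wins 11–8.
Larsen vs Singh: Larsen preferred on 3+3 = 6 ballots; Singh wins 13–6.
Park vs Singh: Park is ranked higher on 3+3+2 = 8 ballots, Singh on 11. Singh wins 11–8.
Every candidate wins at least one matchup (Varga beats Park; Gupta beats Varga; Larsen beats Varga; Park beats Gupta; Singh beats Varga), so there is no Condorcet loser.

none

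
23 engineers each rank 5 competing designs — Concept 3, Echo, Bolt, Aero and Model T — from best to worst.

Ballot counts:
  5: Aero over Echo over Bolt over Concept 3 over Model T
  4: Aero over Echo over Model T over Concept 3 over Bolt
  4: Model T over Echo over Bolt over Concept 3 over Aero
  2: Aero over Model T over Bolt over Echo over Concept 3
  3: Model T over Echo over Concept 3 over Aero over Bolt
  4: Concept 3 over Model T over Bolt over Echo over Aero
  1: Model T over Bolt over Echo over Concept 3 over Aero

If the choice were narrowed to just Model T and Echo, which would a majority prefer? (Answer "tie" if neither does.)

Model T

Ballots ranking Model T above Echo: 4 + 2 + 3 + 4 + 1 = 14.
Ballots ranking Echo above Model T: 23 − 14 = 9.
Model T wins the head-to-head 14–9.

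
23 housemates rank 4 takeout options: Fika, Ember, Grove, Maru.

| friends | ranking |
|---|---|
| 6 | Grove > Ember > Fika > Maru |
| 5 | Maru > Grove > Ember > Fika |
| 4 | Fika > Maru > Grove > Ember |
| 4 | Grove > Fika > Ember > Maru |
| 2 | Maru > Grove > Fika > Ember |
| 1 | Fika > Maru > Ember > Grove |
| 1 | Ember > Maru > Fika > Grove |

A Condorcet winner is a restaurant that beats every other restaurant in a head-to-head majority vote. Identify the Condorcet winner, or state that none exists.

Head-to-head results (23 friends):
Fika vs Ember: Ember, 12–11.
Fika–Grove: Grove 17–6.
Fika vs Maru: Fika wins 15–8.
Ember vs Grove: Grove wins 21–2.
Ember–Maru: Maru 12–11.
Grove–Maru: Maru 13–10.
Each restaurant drops at least one matchup (Fika loses to Ember; Ember loses to Grove; Grove loses to Maru; Maru loses to Fika); the cycle Fika → Maru → Ember → Fika rules out a Condorcet winner.

none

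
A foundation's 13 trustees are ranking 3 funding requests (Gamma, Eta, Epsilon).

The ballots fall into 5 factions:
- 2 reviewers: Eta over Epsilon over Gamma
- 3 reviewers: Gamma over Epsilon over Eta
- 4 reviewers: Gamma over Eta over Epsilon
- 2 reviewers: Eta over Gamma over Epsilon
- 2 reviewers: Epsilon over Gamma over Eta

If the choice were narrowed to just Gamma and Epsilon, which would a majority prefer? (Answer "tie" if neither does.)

Ballots ranking Gamma above Epsilon: 3 + 4 + 2 = 9.
Ballots ranking Epsilon above Gamma: 13 − 9 = 4.
Gamma wins the head-to-head 9–4.

Gamma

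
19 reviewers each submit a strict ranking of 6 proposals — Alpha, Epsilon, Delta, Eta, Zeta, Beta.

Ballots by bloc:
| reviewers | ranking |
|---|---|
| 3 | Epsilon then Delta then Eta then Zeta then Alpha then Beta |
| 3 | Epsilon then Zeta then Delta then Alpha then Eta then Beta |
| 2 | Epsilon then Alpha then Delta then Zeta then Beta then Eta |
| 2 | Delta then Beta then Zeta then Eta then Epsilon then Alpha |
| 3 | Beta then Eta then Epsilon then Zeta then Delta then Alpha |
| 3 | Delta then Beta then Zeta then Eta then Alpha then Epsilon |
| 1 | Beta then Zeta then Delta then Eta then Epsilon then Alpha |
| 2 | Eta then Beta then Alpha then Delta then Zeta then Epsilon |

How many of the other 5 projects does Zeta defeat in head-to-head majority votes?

Zeta against each rival (19 reviewers):
Zeta–Alpha: Zeta 15–4.
Zeta vs Epsilon: Zeta preferred on 2+3+1+2 = 8 ballots; Epsilon wins 11–8.
Zeta vs Delta: 3+3+1 = 7 for Zeta, 12 for Delta — Delta by 12–7.
Zeta vs Eta: 3+2+2+3+1 = 11 for Zeta, 8 for Eta — Zeta by 11–8.
Zeta vs Beta: 3+3+2 = 8 for Zeta, 11 for Beta — Beta by 11–8.
Zeta beats Alpha, Eta; loses to Epsilon, Delta, Beta — 2 pairwise wins.

2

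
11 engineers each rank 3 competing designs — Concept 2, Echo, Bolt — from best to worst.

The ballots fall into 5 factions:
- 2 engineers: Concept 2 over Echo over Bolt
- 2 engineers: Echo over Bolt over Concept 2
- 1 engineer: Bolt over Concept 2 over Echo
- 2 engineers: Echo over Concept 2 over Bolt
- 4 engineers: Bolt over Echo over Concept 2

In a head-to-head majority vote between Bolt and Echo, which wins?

Ballots ranking Bolt above Echo: 1 + 4 = 5.
Ballots ranking Echo above Bolt: 11 − 5 = 6.
Echo wins the head-to-head 6–5.

Echo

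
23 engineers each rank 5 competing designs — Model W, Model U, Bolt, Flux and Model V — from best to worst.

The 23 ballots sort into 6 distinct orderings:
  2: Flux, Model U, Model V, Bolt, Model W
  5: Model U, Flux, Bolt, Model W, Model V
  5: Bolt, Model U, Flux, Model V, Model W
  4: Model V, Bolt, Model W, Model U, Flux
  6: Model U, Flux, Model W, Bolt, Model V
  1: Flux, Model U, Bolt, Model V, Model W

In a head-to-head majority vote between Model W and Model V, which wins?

Ballots ranking Model W above Model V: 5 + 6 = 11.
Ballots ranking Model V above Model W: 23 − 11 = 12.
Model V wins the head-to-head 12–11.

Model V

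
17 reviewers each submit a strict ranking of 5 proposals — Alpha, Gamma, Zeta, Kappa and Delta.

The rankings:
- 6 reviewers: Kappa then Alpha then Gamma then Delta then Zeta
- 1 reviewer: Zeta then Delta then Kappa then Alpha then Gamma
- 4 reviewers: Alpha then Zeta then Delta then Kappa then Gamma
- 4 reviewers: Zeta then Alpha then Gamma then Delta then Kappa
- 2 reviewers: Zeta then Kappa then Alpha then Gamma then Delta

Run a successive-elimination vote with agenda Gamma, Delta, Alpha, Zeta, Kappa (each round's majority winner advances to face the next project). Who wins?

Kappa

Round 1: Gamma vs Delta — 12–5, Gamma advances.
Round 2: Gamma vs Alpha — 0–17, Alpha advances.
Round 3: Alpha vs Zeta — 10–7, Alpha advances.
Round 4: Alpha vs Kappa — 8–9, Kappa advances.
The agenda winner is Kappa.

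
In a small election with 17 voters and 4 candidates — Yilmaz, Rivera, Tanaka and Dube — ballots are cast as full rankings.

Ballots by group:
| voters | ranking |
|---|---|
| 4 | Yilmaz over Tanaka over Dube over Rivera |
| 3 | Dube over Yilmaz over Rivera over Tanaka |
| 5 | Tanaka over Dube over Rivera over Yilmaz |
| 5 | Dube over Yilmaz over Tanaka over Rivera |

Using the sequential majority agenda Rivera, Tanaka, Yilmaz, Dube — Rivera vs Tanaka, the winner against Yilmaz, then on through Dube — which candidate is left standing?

Dube

Round 1: Rivera vs Tanaka — 3–14, Tanaka advances.
Round 2: Tanaka vs Yilmaz — 5–12, Yilmaz advances.
Round 3: Yilmaz vs Dube — 4–13, Dube advances.
The agenda winner is Dube.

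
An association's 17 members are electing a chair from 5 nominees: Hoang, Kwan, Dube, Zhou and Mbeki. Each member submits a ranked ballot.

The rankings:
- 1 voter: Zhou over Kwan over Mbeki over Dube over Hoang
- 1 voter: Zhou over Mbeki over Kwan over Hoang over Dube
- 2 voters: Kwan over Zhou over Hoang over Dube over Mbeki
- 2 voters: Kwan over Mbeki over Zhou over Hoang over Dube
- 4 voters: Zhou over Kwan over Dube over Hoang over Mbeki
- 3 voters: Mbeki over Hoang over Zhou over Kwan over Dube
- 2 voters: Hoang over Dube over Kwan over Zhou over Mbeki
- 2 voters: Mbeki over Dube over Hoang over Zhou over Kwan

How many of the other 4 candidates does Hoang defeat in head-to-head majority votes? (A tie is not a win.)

1

Hoang against each rival (17 voters):
Hoang vs Kwan: Kwan, 10–7.
Hoang vs Dube: Hoang preferred on 1+2+2+3+2 = 10 ballots; Hoang wins 10–7.
Hoang vs Zhou: Hoang preferred on 3+2+2 = 7 ballots; Zhou wins 10–7.
Hoang vs Mbeki: Mbeki wins 9–8.
Hoang beats Dube; loses to Kwan, Zhou, Mbeki — 1 pairwise win.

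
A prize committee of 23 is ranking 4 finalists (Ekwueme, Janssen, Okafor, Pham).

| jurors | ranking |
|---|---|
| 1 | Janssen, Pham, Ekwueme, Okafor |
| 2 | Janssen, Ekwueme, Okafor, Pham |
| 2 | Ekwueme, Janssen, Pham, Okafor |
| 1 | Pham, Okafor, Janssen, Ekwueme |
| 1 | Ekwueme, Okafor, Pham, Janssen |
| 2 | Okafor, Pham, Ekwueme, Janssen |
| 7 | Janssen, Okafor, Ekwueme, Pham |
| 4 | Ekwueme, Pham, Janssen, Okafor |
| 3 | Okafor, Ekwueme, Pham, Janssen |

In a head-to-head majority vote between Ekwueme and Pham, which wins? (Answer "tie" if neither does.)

Ekwueme

Ballots ranking Ekwueme above Pham: 2 + 2 + 1 + 7 + 4 + 3 = 19.
Ballots ranking Pham above Ekwueme: 23 − 19 = 4.
Ekwueme wins the head-to-head 19–4.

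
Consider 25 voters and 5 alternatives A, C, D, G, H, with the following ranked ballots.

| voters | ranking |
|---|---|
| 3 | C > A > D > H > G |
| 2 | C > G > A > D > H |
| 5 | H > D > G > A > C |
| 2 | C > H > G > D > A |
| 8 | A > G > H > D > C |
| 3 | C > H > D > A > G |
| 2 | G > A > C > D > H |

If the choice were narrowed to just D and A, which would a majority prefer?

A

Ballots ranking D above A: 5 + 2 + 3 = 10.
Ballots ranking A above D: 25 − 10 = 15.
A wins the head-to-head 15–10.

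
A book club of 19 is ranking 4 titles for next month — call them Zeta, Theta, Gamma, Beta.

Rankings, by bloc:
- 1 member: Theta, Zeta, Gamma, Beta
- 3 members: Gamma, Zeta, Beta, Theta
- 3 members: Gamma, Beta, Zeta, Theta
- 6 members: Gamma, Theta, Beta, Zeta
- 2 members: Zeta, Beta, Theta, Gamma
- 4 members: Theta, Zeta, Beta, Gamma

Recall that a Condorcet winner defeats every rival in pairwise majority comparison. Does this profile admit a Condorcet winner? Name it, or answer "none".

Pairwise majorities:
Zeta vs Theta: Zeta is ranked higher on 3+3+2 = 8 ballots, Theta on 11. Theta wins 11–8.
Zeta vs Gamma: Zeta is ranked higher on 1+2+4 = 7 ballots, Gamma on 12. Gamma wins 12–7.
Zeta vs Beta: Zeta is ranked higher on 1+3+2+4 = 10 ballots, Beta on 9. Zeta wins 10–9.
Theta vs Gamma: Theta preferred on 1+2+4 = 7 ballots; Gamma wins 12–7.
Theta vs Beta: 11 to 8, Theta.
Gamma vs Beta: Gamma preferred on 1+3+3+6 = 13 ballots; Gamma wins 13–6.
Gamma defeats every rival head-to-head and is the Condorcet winner.

Gamma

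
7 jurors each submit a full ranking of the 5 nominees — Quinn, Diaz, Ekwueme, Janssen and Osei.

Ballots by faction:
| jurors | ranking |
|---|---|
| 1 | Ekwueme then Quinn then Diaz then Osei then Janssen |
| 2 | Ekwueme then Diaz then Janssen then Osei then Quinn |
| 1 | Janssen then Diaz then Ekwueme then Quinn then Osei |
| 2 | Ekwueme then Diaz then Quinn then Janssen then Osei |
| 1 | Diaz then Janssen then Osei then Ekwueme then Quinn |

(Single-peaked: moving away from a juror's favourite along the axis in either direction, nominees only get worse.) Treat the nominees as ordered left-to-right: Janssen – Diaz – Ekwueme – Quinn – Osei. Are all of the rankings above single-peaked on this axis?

Axis positions: Janssen=1, Diaz=2, Ekwueme=3, Quinn=4, Osei=5.
Faction 1 (peak Ekwueme at position 3): ranking walks positions 3-4-2-5-1, expanding outward from the peak — single-peaked.
Faction 2: ranking walks positions 3-2-1-5-4; Osei is ranked above Quinn even though Quinn lies between Osei and the peak Ekwueme on the axis — preferences dip and rise again. Not single-peaked.
Faction 3 (peak Janssen at position 1): ranking walks positions 1-2-3-4-5, expanding outward from the peak — single-peaked.
Faction 4 (peak Ekwueme at position 3): ranking walks positions 3-2-4-1-5, expanding outward from the peak — single-peaked.
Faction 5: ranking walks positions 2-1-5-3-4; Osei is ranked above Ekwueme even though Ekwueme lies between Osei and the peak Diaz on the axis — preferences dip and rise again. Not single-peaked.
Faction 2 violates single-peakedness, so the profile is not single-peaked on this axis.

no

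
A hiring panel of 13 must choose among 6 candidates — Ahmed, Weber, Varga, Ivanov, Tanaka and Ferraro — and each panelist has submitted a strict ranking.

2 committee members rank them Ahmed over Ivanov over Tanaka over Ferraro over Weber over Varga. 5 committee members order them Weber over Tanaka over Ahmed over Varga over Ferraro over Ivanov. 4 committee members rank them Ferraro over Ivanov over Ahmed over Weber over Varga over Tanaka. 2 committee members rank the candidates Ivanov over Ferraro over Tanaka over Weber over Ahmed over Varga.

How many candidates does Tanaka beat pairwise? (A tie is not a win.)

3

Tanaka against each rival (13 committee members):
Tanaka vs Ahmed: Tanaka preferred on 5+2 = 7 ballots; Tanaka wins 7–6.
Tanaka vs Weber: Tanaka is ranked higher on 2+2 = 4 ballots, Weber on 9. Weber wins 9–4.
Tanaka vs Varga: 2+5+2 = 9 for Tanaka, 4 for Varga — Tanaka by 9–4.
Tanaka vs Ivanov: 5 for Tanaka, 8 for Ivanov — Ivanov by 8–5.
Tanaka vs Ferraro: Tanaka preferred on 2+5 = 7 ballots; Tanaka wins 7–6.
Tanaka beats Ahmed, Varga, Ferraro; loses to Weber, Ivanov — 3 pairwise wins.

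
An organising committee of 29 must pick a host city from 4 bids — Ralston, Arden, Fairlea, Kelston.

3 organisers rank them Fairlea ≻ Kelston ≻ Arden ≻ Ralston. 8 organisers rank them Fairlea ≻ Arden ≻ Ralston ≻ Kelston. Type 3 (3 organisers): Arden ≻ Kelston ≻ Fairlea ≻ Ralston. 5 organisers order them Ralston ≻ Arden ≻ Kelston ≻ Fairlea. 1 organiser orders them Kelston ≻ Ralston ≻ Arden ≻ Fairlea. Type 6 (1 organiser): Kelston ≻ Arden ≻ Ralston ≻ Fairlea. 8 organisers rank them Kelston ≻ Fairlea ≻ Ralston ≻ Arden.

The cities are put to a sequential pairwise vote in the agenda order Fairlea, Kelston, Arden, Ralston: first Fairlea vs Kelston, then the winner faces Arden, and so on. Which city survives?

Round 1: Fairlea vs Kelston — 11–18, Kelston advances.
Round 2: Kelston vs Arden — 13–16, Arden advances.
Round 3: Arden vs Ralston — 15–14, Arden advances.
Arden survives the agenda.

Arden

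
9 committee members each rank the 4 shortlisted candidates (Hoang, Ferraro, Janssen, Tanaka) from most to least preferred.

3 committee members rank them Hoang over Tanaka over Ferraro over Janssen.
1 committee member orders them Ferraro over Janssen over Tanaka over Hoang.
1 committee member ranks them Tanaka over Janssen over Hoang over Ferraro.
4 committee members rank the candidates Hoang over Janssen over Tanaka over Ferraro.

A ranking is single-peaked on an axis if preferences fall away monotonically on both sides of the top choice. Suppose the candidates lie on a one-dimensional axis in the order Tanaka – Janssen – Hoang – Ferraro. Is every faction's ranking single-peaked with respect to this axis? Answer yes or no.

no

Axis positions: Tanaka=1, Janssen=2, Hoang=3, Ferraro=4.
Faction 1: ranking walks positions 3-1-4-2; Tanaka is ranked above Janssen even though Janssen lies between Tanaka and the peak Hoang on the axis — preferences dip and rise again. Not single-peaked.
Faction 2: ranking walks positions 4-2-1-3; Janssen is ranked above Hoang even though Hoang lies between Janssen and the peak Ferraro on the axis — preferences dip and rise again. Not single-peaked.
Faction 3 (peak Tanaka at position 1): ranking walks positions 1-2-3-4, expanding outward from the peak — single-peaked.
Faction 4 (peak Hoang at position 3): ranking walks positions 3-2-1-4, expanding outward from the peak — single-peaked.
Faction 1 violates single-peakedness, so the profile is not single-peaked on this axis.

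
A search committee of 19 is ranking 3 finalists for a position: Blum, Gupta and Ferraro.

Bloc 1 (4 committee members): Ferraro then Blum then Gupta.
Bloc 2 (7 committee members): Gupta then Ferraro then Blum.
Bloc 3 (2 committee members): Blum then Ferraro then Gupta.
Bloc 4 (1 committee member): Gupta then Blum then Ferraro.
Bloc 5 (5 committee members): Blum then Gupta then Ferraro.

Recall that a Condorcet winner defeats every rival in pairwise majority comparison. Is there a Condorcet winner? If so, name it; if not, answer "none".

none

Pairwise majorities:
Blum vs Gupta: Blum preferred on 4+2+5 = 11 ballots; Blum wins 11–8.
Blum vs Ferraro: 8 to 11, Ferraro.
Gupta vs Ferraro: Gupta is ranked higher on 7+1+5 = 13 ballots, Ferraro on 6. Gupta wins 13–6.
Every candidate loses at least once (Blum loses to Ferraro; Gupta loses to Blum; Ferraro loses to Gupta). The majority relation contains the cycle Blum > Gupta > Ferraro > Blum, so there is no Condorcet winner.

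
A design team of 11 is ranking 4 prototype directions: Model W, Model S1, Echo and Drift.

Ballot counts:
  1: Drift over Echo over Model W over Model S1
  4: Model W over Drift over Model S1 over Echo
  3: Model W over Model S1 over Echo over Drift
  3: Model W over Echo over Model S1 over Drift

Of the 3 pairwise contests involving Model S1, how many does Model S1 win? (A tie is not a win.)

2

Model S1 against each rival (11 engineers):
Model S1 vs Model W: 0 for Model S1, 11 for Model W — Model W by 11–0.
Model S1 vs Echo: 7 to 4, Model S1.
Model S1 vs Drift: 6 to 5, Model S1.
Model S1 beats Echo, Drift; loses to Model W — 2 pairwise wins.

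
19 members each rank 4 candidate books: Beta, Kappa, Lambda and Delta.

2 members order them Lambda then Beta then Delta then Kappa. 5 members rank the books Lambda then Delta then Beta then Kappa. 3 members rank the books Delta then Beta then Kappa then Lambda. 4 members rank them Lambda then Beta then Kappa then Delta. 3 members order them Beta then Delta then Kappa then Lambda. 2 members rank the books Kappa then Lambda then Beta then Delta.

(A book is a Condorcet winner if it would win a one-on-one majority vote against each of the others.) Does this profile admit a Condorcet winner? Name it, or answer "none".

Pairwise majorities:
Beta vs Kappa: Beta preferred on 2+5+3+4+3 = 17 ballots; Beta wins 17–2.
Beta vs Lambda: Lambda wins 13–6.
Beta vs Delta: Beta, 11–8.
Kappa–Lambda: Lambda 11–8.
Kappa vs Delta: Delta wins 13–6.
Lambda vs Delta: 13 to 6, Lambda.
Only Lambda has no losses; Lambda is the Condorcet winner.

Lambda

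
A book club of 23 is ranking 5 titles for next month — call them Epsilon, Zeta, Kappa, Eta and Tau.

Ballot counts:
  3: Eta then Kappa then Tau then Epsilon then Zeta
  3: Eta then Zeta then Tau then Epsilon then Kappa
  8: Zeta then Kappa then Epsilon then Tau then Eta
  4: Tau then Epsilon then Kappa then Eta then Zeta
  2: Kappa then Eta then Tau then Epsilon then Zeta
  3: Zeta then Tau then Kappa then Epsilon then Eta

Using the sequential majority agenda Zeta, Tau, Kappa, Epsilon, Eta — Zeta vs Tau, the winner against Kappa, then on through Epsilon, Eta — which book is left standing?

Round 1: Zeta vs Tau — 14–9, Zeta advances.
Round 2: Zeta vs Kappa — 14–9, Zeta advances.
Round 3: Zeta vs Epsilon — 14–9, Zeta advances.
Round 4: Zeta vs Eta — 11–12, Eta advances.
Eta survives the agenda.

Eta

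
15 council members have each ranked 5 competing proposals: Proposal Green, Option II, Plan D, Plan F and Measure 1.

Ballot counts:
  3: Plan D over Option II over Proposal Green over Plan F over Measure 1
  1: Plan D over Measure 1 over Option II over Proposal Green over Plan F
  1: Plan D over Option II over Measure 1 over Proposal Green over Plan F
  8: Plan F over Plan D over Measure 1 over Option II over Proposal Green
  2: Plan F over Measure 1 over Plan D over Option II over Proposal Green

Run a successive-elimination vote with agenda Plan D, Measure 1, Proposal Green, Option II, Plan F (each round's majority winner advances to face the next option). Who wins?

Plan F

Round 1: Plan D vs Measure 1 — 13–2, Plan D advances.
Round 2: Plan D vs Proposal Green — 15–0, Plan D advances.
Round 3: Plan D vs Option II — 15–0, Plan D advances.
Round 4: Plan D vs Plan F — 5–10, Plan F advances.
Plan F survives the agenda.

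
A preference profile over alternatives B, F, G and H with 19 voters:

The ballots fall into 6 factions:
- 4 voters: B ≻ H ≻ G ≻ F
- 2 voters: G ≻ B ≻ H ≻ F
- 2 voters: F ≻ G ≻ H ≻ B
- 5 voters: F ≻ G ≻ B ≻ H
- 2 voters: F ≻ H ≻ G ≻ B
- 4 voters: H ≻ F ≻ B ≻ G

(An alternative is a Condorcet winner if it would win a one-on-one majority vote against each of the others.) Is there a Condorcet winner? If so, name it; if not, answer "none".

none

Check each pair by majority over 19 ballots:
B vs F: F, 13–6.
B vs G: G, 11–8.
B vs H: B, 11–8.
F vs G: F wins 13–6.
F vs H: H, 10–9.
G vs H: H wins 10–9.
Each alternative drops at least one matchup (B loses to F; F loses to H; G loses to F; H loses to B); the cycle B > H > F > B rules out a Condorcet winner.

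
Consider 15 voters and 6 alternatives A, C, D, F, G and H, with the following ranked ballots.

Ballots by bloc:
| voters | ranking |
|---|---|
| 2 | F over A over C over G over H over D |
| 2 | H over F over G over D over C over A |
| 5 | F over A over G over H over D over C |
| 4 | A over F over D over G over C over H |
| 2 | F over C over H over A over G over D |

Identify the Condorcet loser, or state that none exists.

Pairwise majorities:
A vs C: A is ranked higher on 2+5+4 = 11 ballots, C on 4. A wins 11–4.
A–D: A 13–2.
A vs F: F, 11–4.
A vs G: A wins 13–2.
A vs H: 2+5+4 = 11 for A, 4 for H — A by 11–4.
C vs D: 4 to 11, D.
C vs F: F wins 15–0.
C vs G: C is ranked higher on 2+2 = 4 ballots, G on 11. G wins 11–4.
C vs H: 2+4+2 = 8 for C, 7 for H — C by 8–7.
D vs F: 0 to 15, F.
D vs G: D is ranked higher on 4 ballots, G on 11. G wins 11–4.
D vs H: D preferred on 4 ballots; H wins 11–4.
F vs G: 15 to 0, F.
F vs H: F wins 13–2.
G vs H: G wins 11–4.
Each alternative has at least one pairwise win (A beats C; C beats H; D beats C; F beats A; G beats C; H beats D) — no Condorcet loser.

none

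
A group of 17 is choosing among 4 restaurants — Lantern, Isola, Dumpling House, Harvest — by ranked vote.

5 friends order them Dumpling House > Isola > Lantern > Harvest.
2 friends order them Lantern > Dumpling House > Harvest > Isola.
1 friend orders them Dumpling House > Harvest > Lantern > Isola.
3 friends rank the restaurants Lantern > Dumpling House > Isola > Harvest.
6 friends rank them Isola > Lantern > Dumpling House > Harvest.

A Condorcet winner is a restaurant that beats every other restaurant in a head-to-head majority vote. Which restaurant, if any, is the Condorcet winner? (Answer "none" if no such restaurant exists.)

none

Head-to-head results (17 friends):
Lantern vs Isola: Isola wins 11–6.
Lantern vs Dumpling House: 11 to 6, Lantern.
Lantern vs Harvest: Lantern wins 16–1.
Isola vs Dumpling House: 6 to 11, Dumpling House.
Isola vs Harvest: Isola is ranked higher on 5+3+6 = 14 ballots, Harvest on 3. Isola wins 14–3.
Dumpling House vs Harvest: Dumpling House preferred on 5+2+1+3+6 = 17 ballots; Dumpling House wins 17–0.
Each restaurant drops at least one matchup (Lantern loses to Isola; Isola loses to Dumpling House; Dumpling House loses to Lantern; Harvest loses to Lantern); the cycle Lantern > Dumpling House > Isola > Lantern rules out a Condorcet winner.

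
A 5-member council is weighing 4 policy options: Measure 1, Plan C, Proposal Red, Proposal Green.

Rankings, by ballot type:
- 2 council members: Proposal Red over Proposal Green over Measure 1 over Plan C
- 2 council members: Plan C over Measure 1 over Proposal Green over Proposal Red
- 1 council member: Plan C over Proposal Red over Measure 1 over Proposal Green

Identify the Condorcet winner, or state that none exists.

Pairwise majorities:
Measure 1 vs Plan C: Measure 1 is ranked higher on 2 ballots, Plan C on 3. Plan C wins 3–2.
Measure 1 vs Proposal Red: 2 to 3, Proposal Red.
Measure 1 vs Proposal Green: Measure 1, 3–2.
Plan C–Proposal Red: Plan C 3–2.
Plan C–Proposal Green: Plan C 3–2.
Proposal Red vs Proposal Green: Proposal Red preferred on 2+1 = 3 ballots; Proposal Red wins 3–2.
Plan C defeats every rival head-to-head and is the Condorcet winner.

Plan C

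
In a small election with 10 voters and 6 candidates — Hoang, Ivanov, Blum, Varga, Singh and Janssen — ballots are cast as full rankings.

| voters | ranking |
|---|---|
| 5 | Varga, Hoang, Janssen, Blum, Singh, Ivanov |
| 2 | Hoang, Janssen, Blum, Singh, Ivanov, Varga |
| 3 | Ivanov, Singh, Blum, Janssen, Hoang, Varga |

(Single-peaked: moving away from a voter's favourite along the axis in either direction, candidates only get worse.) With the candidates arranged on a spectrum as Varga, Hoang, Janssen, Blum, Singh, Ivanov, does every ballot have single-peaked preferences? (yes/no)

yes

Axis positions: Varga=1, Hoang=2, Janssen=3, Blum=4, Singh=5, Ivanov=6.
Cluster 1 (peak Varga at position 1): ranking walks positions 1-2-3-4-5-6, expanding outward from the peak — single-peaked.
Cluster 2 (peak Hoang at position 2): ranking walks positions 2-3-4-5-6-1, expanding outward from the peak — single-peaked.
Cluster 3 (peak Ivanov at position 6): ranking walks positions 6-5-4-3-2-1, expanding outward from the peak — single-peaked.
Every ranking is single-peaked on this axis.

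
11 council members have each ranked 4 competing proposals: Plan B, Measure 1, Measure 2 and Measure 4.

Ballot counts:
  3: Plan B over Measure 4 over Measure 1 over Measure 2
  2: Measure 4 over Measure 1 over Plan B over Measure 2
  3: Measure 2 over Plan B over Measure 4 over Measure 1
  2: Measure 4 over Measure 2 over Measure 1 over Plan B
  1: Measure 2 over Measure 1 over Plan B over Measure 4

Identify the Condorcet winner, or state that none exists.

Pairwise majorities:
Plan B vs Measure 1: 6 to 5, Plan B.
Plan B vs Measure 2: Plan B is ranked higher on 3+2 = 5 ballots, Measure 2 on 6. Measure 2 wins 6–5.
Plan B vs Measure 4: Plan B preferred on 3+3+1 = 7 ballots; Plan B wins 7–4.
Measure 1 vs Measure 2: 5 to 6, Measure 2.
Measure 1 vs Measure 4: Measure 1 is ranked higher on 1 ballot, Measure 4 on 10. Measure 4 wins 10–1.
Measure 2 vs Measure 4: 3+1 = 4 for Measure 2, 7 for Measure 4 — Measure 4 by 7–4.
No option is unbeaten: Plan B loses to Measure 2; Measure 1 loses to Plan B; Measure 2 loses to Measure 4; Measure 4 loses to Plan B. In particular Plan B → Measure 4 → Measure 2 → Plan B is a majority cycle — no Condorcet winner exists.

none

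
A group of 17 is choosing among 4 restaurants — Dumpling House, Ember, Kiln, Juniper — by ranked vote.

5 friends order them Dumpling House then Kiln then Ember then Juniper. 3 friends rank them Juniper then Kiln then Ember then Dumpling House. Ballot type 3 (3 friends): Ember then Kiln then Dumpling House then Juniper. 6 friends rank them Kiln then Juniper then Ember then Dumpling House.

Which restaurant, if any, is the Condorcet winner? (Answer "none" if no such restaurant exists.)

Kiln

Pairwise majorities:
Dumpling House vs Ember: Ember wins 12–5.
Dumpling House vs Kiln: Kiln, 12–5.
Dumpling House vs Juniper: Juniper, 9–8.
Ember vs Kiln: Kiln, 14–3.
Ember vs Juniper: Juniper wins 9–8.
Kiln–Juniper: Kiln 14–3.
Kiln wins every pairwise contest, so Kiln is the Condorcet winner.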